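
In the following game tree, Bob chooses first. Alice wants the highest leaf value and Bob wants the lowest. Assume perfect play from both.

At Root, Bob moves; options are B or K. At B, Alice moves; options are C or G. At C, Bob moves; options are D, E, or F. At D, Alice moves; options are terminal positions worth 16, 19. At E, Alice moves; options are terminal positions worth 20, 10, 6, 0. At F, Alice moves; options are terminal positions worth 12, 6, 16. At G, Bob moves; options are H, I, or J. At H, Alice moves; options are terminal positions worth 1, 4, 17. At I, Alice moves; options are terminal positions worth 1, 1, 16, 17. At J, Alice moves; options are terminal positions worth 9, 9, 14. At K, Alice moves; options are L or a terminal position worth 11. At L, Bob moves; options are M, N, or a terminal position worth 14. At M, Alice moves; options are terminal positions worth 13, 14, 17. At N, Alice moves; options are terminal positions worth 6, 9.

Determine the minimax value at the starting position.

11

D (Alice): max(16, 19) = 19
E (Alice): max(20, 10, 6, 0) = 20
F (Alice): max(12, 6, 16) = 16
C (Bob): min(19, 20, 16) = 16
H (Alice): max(1, 4, 17) = 17
I (Alice): max(1, 1, 16, 17) = 17
J (Alice): max(9, 9, 14) = 14
G (Bob): min(17, 17, 14) = 14
B (Alice): max(16, 14) = 16
M (Alice): max(13, 14, 17) = 17
N (Alice): max(6, 9) = 9
L (Bob): min(17, 9, 14) = 9
K (Alice): max(9, 11) = 11
Root (Bob): min(16, 11) = 11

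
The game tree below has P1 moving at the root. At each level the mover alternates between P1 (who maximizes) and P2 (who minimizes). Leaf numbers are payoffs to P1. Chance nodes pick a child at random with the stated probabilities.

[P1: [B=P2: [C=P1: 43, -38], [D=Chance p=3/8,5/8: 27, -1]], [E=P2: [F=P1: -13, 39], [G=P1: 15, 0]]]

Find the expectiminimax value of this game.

C (P1): max(43, -38) = 43
D (Chance): 3/8·27 + 5/8·-1 = 9.5
B (P2): min(43, 9.5) = 9.5
F (P1): max(-13, 39) = 39
G (P1): max(15, 0) = 15
E (P2): min(39, 15) = 15
Root (P1): max(9.5, 15) = 15

15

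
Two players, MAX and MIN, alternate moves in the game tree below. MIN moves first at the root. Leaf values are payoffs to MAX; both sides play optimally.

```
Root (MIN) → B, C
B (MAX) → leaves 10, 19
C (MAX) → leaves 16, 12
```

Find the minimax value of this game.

16

B (MAX): max(10, 19) = 19
C (MAX): max(16, 12) = 16
Root (MIN): min(19, 16) = 16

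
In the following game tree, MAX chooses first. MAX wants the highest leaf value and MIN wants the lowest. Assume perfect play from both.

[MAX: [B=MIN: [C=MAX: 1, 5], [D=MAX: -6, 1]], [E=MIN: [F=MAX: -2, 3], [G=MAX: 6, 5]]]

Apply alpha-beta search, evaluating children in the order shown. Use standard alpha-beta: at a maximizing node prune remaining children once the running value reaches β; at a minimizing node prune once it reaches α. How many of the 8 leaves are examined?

7

C [α=-∞,β=+∞]: v=5
D [α=-∞,β=5]: v=1
B [α=-∞,β=+∞]: v=1
F [α=1,β=+∞]: v=3
G [α=1,β=3]: v=6 after child 1 ≥ β → β-cutoff, skip 1
E [α=1,β=+∞]: v=3
Root [α=-∞,β=+∞]: v=3
Leaves evaluated: 7 of 8.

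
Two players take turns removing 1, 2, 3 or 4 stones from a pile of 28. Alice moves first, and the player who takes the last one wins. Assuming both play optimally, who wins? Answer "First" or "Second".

i:   0  1  2  3  4  5  6  7  8  9 10 11 12 13 14 15 16 17 18 19 20 21 22 23 24 25 26 27 28
     L  W  W  W  W  L  W  W  W  W  L  W  W  W  W  L  W  W  W  W  L  W  W  W  W  L  W  W  W
Position 28 is W, so the first player wins.

First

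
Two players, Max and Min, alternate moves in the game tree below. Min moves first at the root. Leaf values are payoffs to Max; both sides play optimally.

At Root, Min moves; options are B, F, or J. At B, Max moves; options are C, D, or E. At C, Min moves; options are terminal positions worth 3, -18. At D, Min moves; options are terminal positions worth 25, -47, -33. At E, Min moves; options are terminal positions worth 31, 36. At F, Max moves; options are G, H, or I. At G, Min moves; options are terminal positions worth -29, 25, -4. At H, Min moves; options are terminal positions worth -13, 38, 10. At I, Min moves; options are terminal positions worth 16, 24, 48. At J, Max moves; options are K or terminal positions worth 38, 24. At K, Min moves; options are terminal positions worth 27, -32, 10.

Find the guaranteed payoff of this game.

16

C (Min): min(3, -18) = -18
D (Min): min(25, -47, -33) = -47
E (Min): min(31, 36) = 31
B (Max): max(-18, -47, 31) = 31
G (Min): min(-29, 25, -4) = -29
H (Min): min(-13, 38, 10) = -13
I (Min): min(16, 24, 48) = 16
F (Max): max(-29, -13, 16) = 16
K (Min): min(27, -32, 10) = -32
J (Max): max(-32, 38, 24) = 38
Root (Min): min(31, 16, 38) = 16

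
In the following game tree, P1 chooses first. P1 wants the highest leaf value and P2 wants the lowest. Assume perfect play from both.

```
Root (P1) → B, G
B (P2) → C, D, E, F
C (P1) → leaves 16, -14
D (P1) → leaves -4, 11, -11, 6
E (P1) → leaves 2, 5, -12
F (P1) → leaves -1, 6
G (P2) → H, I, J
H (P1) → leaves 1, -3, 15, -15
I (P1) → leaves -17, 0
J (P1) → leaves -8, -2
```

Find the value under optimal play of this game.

C (P1): max(16, -14) = 16
D (P1): max(-4, 11, -11, 6) = 11
E (P1): max(2, 5, -12) = 5
F (P1): max(-1, 6) = 6
B (P2): min(16, 11, 5, 6) = 5
H (P1): max(1, -3, 15, -15) = 15
I (P1): max(-17, 0) = 0
J (P1): max(-8, -2) = -2
G (P2): min(15, 0, -2) = -2
Root (P1): max(5, -2) = 5

5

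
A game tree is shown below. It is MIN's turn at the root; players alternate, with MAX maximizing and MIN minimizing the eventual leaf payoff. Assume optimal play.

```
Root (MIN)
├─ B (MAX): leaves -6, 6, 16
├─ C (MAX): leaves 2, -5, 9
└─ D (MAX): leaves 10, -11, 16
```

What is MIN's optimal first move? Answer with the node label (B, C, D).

B (MAX): max(-6, 6, 16) = 16
C (MAX): max(2, -5, 9) = 9
D (MAX): max(10, -11, 16) = 16
Root (MIN): min(16, 9, 16) = 9
MIN picks the child with the lowest value: C (value 9).

C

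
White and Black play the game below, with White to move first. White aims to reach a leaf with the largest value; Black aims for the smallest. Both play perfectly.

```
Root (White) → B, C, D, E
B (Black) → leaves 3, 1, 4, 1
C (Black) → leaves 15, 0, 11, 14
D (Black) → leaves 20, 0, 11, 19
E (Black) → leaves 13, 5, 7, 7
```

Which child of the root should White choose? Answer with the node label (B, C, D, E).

B (Black): min(3, 1, 4, 1) = 1
C (Black): min(15, 0, 11, 14) = 0
D (Black): min(20, 0, 11, 19) = 0
E (Black): min(13, 5, 7, 7) = 5
Root (White): max(1, 0, 0, 5) = 5
White picks the child with the highest value: E (value 5).

E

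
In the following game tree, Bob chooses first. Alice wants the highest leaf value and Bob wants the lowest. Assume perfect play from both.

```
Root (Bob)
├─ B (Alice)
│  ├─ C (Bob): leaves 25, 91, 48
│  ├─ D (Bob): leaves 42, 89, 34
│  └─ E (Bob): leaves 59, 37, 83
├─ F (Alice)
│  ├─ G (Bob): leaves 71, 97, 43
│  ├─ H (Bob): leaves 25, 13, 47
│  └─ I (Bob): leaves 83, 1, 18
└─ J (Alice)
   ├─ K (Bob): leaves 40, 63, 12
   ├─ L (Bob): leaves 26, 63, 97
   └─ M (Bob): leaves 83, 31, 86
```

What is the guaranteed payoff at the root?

31

C (Bob): min(25, 91, 48) = 25
D (Bob): min(42, 89, 34) = 34
E (Bob): min(59, 37, 83) = 37
B (Alice): max(25, 34, 37) = 37
G (Bob): min(71, 97, 43) = 43
H (Bob): min(25, 13, 47) = 13
I (Bob): min(83, 1, 18) = 1
F (Alice): max(43, 13, 1) = 43
K (Bob): min(40, 63, 12) = 12
L (Bob): min(26, 63, 97) = 26
M (Bob): min(83, 31, 86) = 31
J (Alice): max(12, 26, 31) = 31
Root (Bob): min(37, 43, 31) = 31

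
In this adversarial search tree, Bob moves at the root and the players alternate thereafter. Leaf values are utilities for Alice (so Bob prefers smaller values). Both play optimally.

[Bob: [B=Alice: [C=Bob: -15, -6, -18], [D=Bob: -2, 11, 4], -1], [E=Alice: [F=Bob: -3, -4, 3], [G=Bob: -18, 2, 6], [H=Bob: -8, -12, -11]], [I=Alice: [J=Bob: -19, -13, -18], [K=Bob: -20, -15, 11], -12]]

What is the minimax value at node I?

-12

J: min(-19, -13, -18) = -19
K: min(-20, -15, 11) = -20
I: max(-19, -20, -12) = -12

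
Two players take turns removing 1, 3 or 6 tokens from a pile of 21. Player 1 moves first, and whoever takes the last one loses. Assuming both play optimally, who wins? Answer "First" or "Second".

Second

Compute winning (W) and losing (L) positions by backward induction:
i:   0  1  2  3  4  5  6  7  8  9 10 11 12 13 14 15 16 17 18 19 20 21
     W  L  W  L  W  L  W  W  W  W  L  W  L  W  L  W  W  W  W  L  W  L
Position 21 is L, so the second player wins.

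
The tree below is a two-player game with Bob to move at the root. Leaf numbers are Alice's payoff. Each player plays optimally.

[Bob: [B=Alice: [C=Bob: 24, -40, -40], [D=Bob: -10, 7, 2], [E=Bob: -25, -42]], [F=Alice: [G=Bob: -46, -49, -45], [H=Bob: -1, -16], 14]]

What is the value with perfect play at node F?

G: min(-46, -49, -45) = -49
H: min(-1, -16) = -16
F: max(-49, -16, 14) = 14

14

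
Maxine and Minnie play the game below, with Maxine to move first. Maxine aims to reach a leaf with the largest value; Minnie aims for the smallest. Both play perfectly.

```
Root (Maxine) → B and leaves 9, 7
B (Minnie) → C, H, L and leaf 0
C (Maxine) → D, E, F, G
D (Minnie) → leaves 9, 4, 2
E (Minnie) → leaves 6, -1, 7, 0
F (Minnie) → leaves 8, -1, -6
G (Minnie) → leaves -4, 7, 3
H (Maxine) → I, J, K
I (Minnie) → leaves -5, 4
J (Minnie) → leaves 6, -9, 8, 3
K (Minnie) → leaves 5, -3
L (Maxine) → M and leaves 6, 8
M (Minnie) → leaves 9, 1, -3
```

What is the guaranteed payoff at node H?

I: min(-5, 4) = -5
J: min(6, -9, 8, 3) = -9
K: min(5, -3) = -3
H: max(-5, -9, -3) = -3

-3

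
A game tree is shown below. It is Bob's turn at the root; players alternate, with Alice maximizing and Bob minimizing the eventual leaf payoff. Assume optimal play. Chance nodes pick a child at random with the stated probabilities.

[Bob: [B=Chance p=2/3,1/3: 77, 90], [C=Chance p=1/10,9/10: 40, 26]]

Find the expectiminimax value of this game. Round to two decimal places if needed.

B (Chance): 2/3·77 + 1/3·90 = 81.33
C (Chance): 1/10·40 + 9/10·26 = 27.4
Root (Bob): min(81.33, 27.4) = 27.4

27.4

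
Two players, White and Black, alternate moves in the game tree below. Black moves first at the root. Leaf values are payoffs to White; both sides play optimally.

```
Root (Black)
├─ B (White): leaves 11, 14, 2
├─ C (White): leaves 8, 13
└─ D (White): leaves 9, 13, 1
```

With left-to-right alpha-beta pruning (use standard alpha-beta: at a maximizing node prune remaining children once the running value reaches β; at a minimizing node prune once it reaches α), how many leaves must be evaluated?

B [α=-∞,β=+∞]: v=14
C [α=-∞,β=14]: v=13
D [α=-∞,β=13]: v=13 after child 2 ≥ β → β-cutoff, skip 1
Root [α=-∞,β=+∞]: v=13
Leaves evaluated: 7 of 8.

7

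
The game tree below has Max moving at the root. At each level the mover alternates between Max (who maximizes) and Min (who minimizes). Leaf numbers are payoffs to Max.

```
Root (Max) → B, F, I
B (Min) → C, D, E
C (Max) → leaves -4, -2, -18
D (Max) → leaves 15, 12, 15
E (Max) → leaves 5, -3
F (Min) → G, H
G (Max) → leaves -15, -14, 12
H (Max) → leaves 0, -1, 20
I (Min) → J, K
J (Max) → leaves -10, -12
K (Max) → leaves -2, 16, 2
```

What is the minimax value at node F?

12

G: max(-15, -14, 12) = 12
H: max(0, -1, 20) = 20
F: min(12, 20) = 12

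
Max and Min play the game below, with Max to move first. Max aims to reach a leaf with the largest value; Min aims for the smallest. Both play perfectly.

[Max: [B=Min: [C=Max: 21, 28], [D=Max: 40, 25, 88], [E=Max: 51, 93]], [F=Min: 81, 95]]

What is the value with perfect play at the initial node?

C (Max): max(21, 28) = 28
D (Max): max(40, 25, 88) = 88
E (Max): max(51, 93) = 93
B (Min): min(28, 88, 93) = 28
F (Min): min(81, 95) = 81
Root (Max): max(28, 81) = 81

81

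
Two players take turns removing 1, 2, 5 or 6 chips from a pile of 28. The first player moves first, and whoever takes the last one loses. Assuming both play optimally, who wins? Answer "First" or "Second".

First

i:   0  1  2  3  4  5  6  7  8  9 10 11 12 13 14 15 16 17 18 19 20 21 22 23 24 25 26 27 28
     W  L  W  W  L  W  W  W  L  W  W  L  W  W  W  L  W  W  L  W  W  W  L  W  W  L  W  W  W
Position 28 is W, so the first player wins.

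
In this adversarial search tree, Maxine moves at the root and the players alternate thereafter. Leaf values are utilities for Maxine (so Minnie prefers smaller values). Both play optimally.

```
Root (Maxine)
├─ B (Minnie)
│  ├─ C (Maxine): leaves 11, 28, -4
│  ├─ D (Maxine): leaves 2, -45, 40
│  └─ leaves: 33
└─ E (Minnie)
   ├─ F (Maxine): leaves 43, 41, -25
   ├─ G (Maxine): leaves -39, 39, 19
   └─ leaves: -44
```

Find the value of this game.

C (Maxine): max(11, 28, -4) = 28
D (Maxine): max(2, -45, 40) = 40
B (Minnie): min(28, 40, 33) = 28
F (Maxine): max(43, 41, -25) = 43
G (Maxine): max(-39, 39, 19) = 39
E (Minnie): min(43, 39, -44) = -44
Root (Maxine): max(28, -44) = 28

28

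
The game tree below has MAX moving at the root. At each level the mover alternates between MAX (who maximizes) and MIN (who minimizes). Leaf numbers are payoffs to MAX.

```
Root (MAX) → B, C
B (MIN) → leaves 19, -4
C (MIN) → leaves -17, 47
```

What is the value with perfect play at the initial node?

-4

B (MIN): min(19, -4) = -4
C (MIN): min(-17, 47) = -17
Root (MAX): max(-4, -17) = -4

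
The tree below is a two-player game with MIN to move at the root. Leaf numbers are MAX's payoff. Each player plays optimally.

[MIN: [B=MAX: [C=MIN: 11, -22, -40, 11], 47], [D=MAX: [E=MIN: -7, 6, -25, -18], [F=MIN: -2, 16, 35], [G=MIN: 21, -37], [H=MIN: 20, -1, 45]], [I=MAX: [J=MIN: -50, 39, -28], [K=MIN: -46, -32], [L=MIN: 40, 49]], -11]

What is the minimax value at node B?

C: min(11, -22, -40, 11) = -40
B: max(-40, 47) = 47

47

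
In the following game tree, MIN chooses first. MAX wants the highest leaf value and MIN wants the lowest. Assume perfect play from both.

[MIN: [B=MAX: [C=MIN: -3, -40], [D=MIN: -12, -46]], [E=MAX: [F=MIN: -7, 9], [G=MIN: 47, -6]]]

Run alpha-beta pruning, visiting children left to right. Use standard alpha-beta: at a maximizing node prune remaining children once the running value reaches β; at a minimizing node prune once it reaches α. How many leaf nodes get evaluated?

6

C [α=-∞,β=+∞]: v=-40
D [α=-40,β=+∞]: v=-46
B [α=-∞,β=+∞]: v=-40
F [α=-∞,β=-40]: v=-7
E [α=-∞,β=-40]: v=-7 after child 1 ≥ β → β-cutoff, skip 1
Root [α=-∞,β=+∞]: v=-40
Leaves evaluated: 6 of 8.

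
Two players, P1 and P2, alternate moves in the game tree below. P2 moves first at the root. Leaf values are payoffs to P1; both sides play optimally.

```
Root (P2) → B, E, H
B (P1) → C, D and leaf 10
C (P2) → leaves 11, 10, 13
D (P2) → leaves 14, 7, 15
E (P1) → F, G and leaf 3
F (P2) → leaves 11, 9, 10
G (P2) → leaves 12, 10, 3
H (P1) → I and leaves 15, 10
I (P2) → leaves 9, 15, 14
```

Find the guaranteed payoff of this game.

9

C (P2): min(11, 10, 13) = 10
D (P2): min(14, 7, 15) = 7
B (P1): max(10, 7, 10) = 10
F (P2): min(11, 9, 10) = 9
G (P2): min(12, 10, 3) = 3
E (P1): max(9, 3, 3) = 9
I (P2): min(9, 15, 14) = 9
H (P1): max(9, 15, 10) = 15
Root (P2): min(10, 9, 15) = 9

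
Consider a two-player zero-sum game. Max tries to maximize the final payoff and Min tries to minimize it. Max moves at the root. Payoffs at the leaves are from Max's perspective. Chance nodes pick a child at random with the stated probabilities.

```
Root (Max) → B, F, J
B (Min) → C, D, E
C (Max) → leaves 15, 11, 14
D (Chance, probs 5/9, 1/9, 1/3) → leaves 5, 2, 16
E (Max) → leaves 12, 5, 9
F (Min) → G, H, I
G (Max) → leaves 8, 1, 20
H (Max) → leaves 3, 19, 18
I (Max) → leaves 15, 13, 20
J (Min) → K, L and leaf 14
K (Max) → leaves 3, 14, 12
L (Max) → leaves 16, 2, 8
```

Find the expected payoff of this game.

19

C (Max): max(15, 11, 14) = 15
D (Chance): 5/9·5 + 1/9·2 + 1/3·16 = 8.33
E (Max): max(12, 5, 9) = 12
B (Min): min(15, 8.33, 12) = 8.33
G (Max): max(8, 1, 20) = 20
H (Max): max(3, 19, 18) = 19
I (Max): max(15, 13, 20) = 20
F (Min): min(20, 19, 20) = 19
K (Max): max(3, 14, 12) = 14
L (Max): max(16, 2, 8) = 16
J (Min): min(14, 16, 14) = 14
Root (Max): max(8.33, 19, 14) = 19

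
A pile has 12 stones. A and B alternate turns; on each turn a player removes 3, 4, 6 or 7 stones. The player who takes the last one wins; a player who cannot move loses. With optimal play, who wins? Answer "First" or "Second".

Compute winning (W) and losing (L) positions by backward induction:
i:   0  1  2  3  4  5  6  7  8  9 10 11 12
     L  L  L  W  W  W  W  W  W  W  L  L  L
Position 12 is L, so the second player wins.

Second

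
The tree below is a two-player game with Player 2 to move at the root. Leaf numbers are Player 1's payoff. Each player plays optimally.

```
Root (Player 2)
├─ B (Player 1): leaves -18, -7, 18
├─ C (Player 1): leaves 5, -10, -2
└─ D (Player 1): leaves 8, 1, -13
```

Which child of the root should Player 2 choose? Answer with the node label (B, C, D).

B (Player 1): max(-18, -7, 18) = 18
C (Player 1): max(5, -10, -2) = 5
D (Player 1): max(8, 1, -13) = 8
Root (Player 2): min(18, 5, 8) = 5
Player 2 picks the child with the lowest value: C (value 5).

C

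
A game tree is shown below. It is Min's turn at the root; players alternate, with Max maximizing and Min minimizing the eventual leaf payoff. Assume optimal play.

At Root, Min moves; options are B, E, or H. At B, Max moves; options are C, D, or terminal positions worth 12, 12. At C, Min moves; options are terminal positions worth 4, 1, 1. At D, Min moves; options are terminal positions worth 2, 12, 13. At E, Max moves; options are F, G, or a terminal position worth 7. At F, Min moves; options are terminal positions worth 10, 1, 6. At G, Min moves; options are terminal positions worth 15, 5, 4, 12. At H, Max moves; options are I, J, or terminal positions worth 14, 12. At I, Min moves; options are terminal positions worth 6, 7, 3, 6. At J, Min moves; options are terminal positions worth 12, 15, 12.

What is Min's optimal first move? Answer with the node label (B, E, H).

E

C (Min): min(4, 1, 1) = 1
D (Min): min(2, 12, 13) = 2
B (Max): max(1, 2, 12, 12) = 12
F (Min): min(10, 1, 6) = 1
G (Min): min(15, 5, 4, 12) = 4
E (Max): max(1, 4, 7) = 7
I (Min): min(6, 7, 3, 6) = 3
J (Min): min(12, 15, 12) = 12
H (Max): max(3, 12, 14, 12) = 14
Root (Min): min(12, 7, 14) = 7
Min picks the child with the lowest value: E (value 7).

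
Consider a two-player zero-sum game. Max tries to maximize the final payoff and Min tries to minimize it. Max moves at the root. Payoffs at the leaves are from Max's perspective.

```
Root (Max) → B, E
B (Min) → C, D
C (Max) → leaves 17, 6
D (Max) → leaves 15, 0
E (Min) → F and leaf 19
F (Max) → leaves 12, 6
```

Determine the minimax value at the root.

15

C (Max): max(17, 6) = 17
D (Max): max(15, 0) = 15
B (Min): min(17, 15) = 15
F (Max): max(12, 6) = 12
E (Min): min(12, 19) = 12
Root (Max): max(15, 12) = 15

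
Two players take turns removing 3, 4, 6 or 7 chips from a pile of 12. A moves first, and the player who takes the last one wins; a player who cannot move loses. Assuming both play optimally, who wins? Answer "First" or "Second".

W/L table (W = player to move can force a win):
i:   0  1  2  3  4  5  6  7  8  9 10 11 12
     L  L  L  W  W  W  W  W  W  W  L  L  L
Position 12 is L, so the second player wins.

Second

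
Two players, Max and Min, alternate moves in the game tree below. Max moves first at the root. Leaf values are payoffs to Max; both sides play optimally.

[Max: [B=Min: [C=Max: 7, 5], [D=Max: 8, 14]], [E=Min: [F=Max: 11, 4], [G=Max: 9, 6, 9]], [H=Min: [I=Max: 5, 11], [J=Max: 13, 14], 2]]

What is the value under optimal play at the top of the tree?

9

C (Max): max(7, 5) = 7
D (Max): max(8, 14) = 14
B (Min): min(7, 14) = 7
F (Max): max(11, 4) = 11
G (Max): max(9, 6, 9) = 9
E (Min): min(11, 9) = 9
I (Max): max(5, 11) = 11
J (Max): max(13, 14) = 14
H (Min): min(11, 14, 2) = 2
Root (Max): max(7, 9, 2) = 9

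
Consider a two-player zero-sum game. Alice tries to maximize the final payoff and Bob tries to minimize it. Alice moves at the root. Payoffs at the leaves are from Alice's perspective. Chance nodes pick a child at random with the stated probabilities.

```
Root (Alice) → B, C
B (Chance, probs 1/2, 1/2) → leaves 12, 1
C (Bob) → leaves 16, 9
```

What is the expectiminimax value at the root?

B (Chance): 1/2·12 + 1/2·1 = 6.5
C (Bob): min(16, 9) = 9
Root (Alice): max(6.5, 9) = 9

9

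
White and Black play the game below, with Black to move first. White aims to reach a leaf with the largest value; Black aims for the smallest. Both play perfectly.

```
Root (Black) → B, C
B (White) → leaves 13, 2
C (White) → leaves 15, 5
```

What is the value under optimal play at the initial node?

B (White): max(13, 2) = 13
C (White): max(15, 5) = 15
Root (Black): min(13, 15) = 13

13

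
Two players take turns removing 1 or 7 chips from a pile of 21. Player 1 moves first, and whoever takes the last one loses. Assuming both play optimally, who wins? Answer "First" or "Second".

i:   0  1  2  3  4  5  6  7  8  9 10 11 12 13 14 15 16 17 18 19 20 21
     W  L  W  L  W  L  W  L  W  L  W  L  W  L  W  L  W  L  W  L  W  L
Position 21 is L, so the second player wins.

Second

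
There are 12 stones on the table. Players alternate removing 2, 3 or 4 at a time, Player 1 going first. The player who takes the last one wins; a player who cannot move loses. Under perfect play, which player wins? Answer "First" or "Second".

Mark each pile size as W (mover wins) or L (mover loses):
i:   0  1  2  3  4  5  6  7  8  9 10 11 12
     L  L  W  W  W  W  L  L  W  W  W  W  L
Position 12 is L, so the second player wins.

Second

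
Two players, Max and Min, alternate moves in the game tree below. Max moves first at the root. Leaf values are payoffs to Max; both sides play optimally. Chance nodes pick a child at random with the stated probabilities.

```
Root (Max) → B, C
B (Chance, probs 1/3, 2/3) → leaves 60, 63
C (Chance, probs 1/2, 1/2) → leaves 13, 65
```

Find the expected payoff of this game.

B (Chance): 1/3·60 + 2/3·63 = 62
C (Chance): 1/2·13 + 1/2·65 = 39
Root (Max): max(62, 39) = 62

62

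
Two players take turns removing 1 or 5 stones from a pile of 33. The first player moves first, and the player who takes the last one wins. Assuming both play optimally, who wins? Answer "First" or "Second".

Mark each pile size as W (mover wins) or L (mover loses):
i:   0  1  2  3  4  5  6  7  8  9 10 11 12 13 14 15 16 17 18 19 20 21 22 23 24 25 26 27 28 29 30 31 32 33
     L  W  L  W  L  W  L  W  L  W  L  W  L  W  L  W  L  W  L  W  L  W  L  W  L  W  L  W  L  W  L  W  L  W
Position 33 is W, so the first player wins.

First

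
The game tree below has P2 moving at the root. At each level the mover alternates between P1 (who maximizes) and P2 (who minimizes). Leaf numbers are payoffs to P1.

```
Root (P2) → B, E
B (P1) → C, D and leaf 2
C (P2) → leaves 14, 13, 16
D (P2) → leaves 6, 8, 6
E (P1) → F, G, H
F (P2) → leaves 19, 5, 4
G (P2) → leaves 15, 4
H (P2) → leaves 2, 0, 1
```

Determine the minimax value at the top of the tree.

4

C (P2): min(14, 13, 16) = 13
D (P2): min(6, 8, 6) = 6
B (P1): max(13, 6, 2) = 13
F (P2): min(19, 5, 4) = 4
G (P2): min(15, 4) = 4
H (P2): min(2, 0, 1) = 0
E (P1): max(4, 4, 0) = 4
Root (P2): min(13, 4) = 4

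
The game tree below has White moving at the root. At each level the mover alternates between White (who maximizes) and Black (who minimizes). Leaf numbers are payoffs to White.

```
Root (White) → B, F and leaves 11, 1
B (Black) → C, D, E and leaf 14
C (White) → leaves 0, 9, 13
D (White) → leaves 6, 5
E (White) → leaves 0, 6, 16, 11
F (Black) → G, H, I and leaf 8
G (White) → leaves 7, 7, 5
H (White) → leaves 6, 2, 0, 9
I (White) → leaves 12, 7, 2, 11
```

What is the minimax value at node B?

6

C: max(0, 9, 13) = 13
D: max(6, 5) = 6
E: max(0, 6, 16, 11) = 16
B: min(13, 6, 16, 14) = 6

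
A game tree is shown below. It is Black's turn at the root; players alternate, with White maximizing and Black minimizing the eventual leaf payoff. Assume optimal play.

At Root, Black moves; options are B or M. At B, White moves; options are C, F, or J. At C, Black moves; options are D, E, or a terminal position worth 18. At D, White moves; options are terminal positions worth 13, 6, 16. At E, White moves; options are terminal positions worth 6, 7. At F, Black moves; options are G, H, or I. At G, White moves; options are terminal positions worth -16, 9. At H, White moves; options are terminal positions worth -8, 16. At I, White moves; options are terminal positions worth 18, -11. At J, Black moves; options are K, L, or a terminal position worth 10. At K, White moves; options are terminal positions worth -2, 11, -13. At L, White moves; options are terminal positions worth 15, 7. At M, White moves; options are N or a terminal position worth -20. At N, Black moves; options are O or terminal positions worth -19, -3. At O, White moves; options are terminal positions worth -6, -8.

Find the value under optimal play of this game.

-19

D (White): max(13, 6, 16) = 16
E (White): max(6, 7) = 7
C (Black): min(16, 7, 18) = 7
G (White): max(-16, 9) = 9
H (White): max(-8, 16) = 16
I (White): max(18, -11) = 18
F (Black): min(9, 16, 18) = 9
K (White): max(-2, 11, -13) = 11
L (White): max(15, 7) = 15
J (Black): min(11, 15, 10) = 10
B (White): max(7, 9, 10) = 10
O (White): max(-6, -8) = -6
N (Black): min(-6, -19, -3) = -19
M (White): max(-19, -20) = -19
Root (Black): min(10, -19) = -19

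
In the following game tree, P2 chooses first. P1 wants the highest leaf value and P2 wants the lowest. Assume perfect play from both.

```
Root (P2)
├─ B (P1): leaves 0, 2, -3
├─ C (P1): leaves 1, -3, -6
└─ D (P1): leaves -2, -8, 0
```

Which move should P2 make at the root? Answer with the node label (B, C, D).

B (P1): max(0, 2, -3) = 2
C (P1): max(1, -3, -6) = 1
D (P1): max(-2, -8, 0) = 0
Root (P2): min(2, 1, 0) = 0
P2 picks the child with the lowest value: D (value 0).

D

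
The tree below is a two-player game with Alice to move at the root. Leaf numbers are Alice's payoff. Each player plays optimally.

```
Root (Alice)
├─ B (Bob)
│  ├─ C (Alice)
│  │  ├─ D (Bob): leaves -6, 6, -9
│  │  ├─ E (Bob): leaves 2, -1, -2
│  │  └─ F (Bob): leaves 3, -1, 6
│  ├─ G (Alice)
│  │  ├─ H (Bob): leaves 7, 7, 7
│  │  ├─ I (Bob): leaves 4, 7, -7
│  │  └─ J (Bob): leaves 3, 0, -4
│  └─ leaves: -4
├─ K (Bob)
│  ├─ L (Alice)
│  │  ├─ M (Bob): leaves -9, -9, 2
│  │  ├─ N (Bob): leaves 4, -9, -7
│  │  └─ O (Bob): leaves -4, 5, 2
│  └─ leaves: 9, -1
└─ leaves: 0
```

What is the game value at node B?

-4

D: min(-6, 6, -9) = -9
E: min(2, -1, -2) = -2
F: min(3, -1, 6) = -1
C: max(-9, -2, -1) = -1
H: min(7, 7, 7) = 7
I: min(4, 7, -7) = -7
J: min(3, 0, -4) = -4
G: max(7, -7, -4) = 7
B: min(-1, 7, -4) = -4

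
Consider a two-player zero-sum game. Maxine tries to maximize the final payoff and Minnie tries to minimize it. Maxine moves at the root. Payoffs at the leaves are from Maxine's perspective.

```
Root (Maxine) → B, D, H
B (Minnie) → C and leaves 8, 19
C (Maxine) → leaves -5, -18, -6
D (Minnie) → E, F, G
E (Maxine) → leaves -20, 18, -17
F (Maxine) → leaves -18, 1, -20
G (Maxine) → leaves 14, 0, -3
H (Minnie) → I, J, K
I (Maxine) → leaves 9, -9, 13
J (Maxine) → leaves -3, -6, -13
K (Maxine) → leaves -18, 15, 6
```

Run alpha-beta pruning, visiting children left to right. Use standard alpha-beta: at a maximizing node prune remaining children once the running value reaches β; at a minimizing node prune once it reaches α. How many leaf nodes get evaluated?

C [α=-∞,β=+∞]: v=-5
B [α=-∞,β=+∞]: v=-5
E [α=-5,β=+∞]: v=18
F [α=-5,β=18]: v=1
G [α=-5,β=1]: v=14 after child 1 ≥ β → β-cutoff, skip 2
D [α=-5,β=+∞]: v=1
I [α=1,β=+∞]: v=13
J [α=1,β=13]: v=-3
H [α=1,β=+∞]: v=-3 after child 2 ≤ α → α-cutoff, skip 1
Root [α=-∞,β=+∞]: v=1
Leaves evaluated: 18 of 23.

18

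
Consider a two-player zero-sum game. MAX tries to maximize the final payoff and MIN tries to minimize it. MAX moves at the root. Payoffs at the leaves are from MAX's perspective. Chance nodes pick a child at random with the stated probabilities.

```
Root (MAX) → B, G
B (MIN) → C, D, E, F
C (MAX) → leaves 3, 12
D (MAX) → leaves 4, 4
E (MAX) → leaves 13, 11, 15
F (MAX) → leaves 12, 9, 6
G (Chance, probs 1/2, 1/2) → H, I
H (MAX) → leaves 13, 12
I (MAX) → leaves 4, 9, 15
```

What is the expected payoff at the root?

C (MAX): max(3, 12) = 12
D (MAX): max(4, 4) = 4
E (MAX): max(13, 11, 15) = 15
F (MAX): max(12, 9, 6) = 12
B (MIN): min(12, 4, 15, 12) = 4
H (MAX): max(13, 12) = 13
I (MAX): max(4, 9, 15) = 15
G (Chance): 1/2·13 + 1/2·15 = 14
Root (MAX): max(4, 14) = 14

14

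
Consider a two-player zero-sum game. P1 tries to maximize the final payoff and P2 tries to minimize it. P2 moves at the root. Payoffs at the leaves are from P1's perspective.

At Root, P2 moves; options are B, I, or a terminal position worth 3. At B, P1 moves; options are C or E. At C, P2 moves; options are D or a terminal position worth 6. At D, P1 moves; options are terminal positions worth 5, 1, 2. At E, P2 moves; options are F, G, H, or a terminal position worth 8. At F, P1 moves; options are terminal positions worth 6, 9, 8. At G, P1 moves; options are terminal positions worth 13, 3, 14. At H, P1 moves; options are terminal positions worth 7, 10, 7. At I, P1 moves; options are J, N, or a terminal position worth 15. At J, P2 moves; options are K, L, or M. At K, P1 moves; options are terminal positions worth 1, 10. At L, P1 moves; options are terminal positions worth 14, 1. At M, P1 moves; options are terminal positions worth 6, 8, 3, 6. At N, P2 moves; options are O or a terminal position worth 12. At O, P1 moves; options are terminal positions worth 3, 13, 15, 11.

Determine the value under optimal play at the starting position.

D (P1): max(5, 1, 2) = 5
C (P2): min(5, 6) = 5
F (P1): max(6, 9, 8) = 9
G (P1): max(13, 3, 14) = 14
H (P1): max(7, 10, 7) = 10
E (P2): min(9, 14, 10, 8) = 8
B (P1): max(5, 8) = 8
K (P1): max(1, 10) = 10
L (P1): max(14, 1) = 14
M (P1): max(6, 8, 3, 6) = 8
J (P2): min(10, 14, 8) = 8
O (P1): max(3, 13, 15, 11) = 15
N (P2): min(15, 12) = 12
I (P1): max(8, 12, 15) = 15
Root (P2): min(8, 15, 3) = 3

3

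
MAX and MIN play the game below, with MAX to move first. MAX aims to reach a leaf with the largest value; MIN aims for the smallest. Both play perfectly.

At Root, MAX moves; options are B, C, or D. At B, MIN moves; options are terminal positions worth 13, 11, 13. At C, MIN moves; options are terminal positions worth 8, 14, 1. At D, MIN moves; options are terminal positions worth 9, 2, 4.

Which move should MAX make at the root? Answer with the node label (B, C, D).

B

B (MIN): min(13, 11, 13) = 11
C (MIN): min(8, 14, 1) = 1
D (MIN): min(9, 2, 4) = 2
Root (MAX): max(11, 1, 2) = 11
MAX picks the child with the highest value: B (value 11).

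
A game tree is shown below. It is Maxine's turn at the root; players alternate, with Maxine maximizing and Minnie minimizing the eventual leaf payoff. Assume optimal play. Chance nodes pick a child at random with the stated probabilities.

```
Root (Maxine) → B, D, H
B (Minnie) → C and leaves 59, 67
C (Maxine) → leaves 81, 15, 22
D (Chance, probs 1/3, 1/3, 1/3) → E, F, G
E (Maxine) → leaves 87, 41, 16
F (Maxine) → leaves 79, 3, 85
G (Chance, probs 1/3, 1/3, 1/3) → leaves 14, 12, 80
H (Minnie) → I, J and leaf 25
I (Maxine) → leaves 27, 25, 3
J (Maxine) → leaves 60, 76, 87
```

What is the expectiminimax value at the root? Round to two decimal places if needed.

69.11

C (Maxine): max(81, 15, 22) = 81
B (Minnie): min(81, 59, 67) = 59
E (Maxine): max(87, 41, 16) = 87
F (Maxine): max(79, 3, 85) = 85
G (Chance): 1/3·14 + 1/3·12 + 1/3·80 = 35.33
D (Chance): 1/3·87 + 1/3·85 + 1/3·35.33 = 69.11
I (Maxine): max(27, 25, 3) = 27
J (Maxine): max(60, 76, 87) = 87
H (Minnie): min(27, 87, 25) = 25
Root (Maxine): max(59, 69.11, 25) = 69.11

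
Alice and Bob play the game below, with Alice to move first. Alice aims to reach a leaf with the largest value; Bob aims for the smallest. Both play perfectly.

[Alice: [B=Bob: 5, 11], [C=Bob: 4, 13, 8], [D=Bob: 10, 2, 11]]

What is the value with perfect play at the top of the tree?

B (Bob): min(5, 11) = 5
C (Bob): min(4, 13, 8) = 4
D (Bob): min(10, 2, 11) = 2
Root (Alice): max(5, 4, 2) = 5

5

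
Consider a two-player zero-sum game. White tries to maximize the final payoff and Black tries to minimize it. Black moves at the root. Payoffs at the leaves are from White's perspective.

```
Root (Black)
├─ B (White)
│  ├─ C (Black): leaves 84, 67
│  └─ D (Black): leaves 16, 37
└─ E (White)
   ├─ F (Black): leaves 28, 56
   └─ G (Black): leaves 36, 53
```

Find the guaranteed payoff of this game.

36

C (Black): min(84, 67) = 67
D (Black): min(16, 37) = 16
B (White): max(67, 16) = 67
F (Black): min(28, 56) = 28
G (Black): min(36, 53) = 36
E (White): max(28, 36) = 36
Root (Black): min(67, 36) = 36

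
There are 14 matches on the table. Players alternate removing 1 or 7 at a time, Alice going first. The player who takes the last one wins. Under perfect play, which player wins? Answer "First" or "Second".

Second

i:   0  1  2  3  4  5  6  7  8  9 10 11 12 13 14
     L  W  L  W  L  W  L  W  L  W  L  W  L  W  L
Position 14 is L, so the second player wins.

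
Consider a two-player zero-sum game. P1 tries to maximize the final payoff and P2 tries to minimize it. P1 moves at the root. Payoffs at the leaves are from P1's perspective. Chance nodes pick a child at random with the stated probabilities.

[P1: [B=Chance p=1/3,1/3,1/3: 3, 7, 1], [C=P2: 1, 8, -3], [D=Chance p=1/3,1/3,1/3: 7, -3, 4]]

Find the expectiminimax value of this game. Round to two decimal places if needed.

B (Chance): 1/3·3 + 1/3·7 + 1/3·1 = 3.67
C (P2): min(1, 8, -3) = -3
D (Chance): 1/3·7 + 1/3·-3 + 1/3·4 = 2.67
Root (P1): max(3.67, -3, 2.67) = 3.67

3.67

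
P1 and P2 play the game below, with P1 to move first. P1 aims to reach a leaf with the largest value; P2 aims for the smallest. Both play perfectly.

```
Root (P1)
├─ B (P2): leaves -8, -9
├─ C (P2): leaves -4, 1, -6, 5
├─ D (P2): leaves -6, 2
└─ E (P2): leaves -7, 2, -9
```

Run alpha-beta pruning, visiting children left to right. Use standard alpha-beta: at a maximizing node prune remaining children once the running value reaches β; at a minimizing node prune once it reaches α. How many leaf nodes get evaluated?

B [α=-∞,β=+∞]: v=-9
C [α=-9,β=+∞]: v=-6
D [α=-6,β=+∞]: v=-6 after child 1 ≤ α → α-cutoff, skip 1
E [α=-6,β=+∞]: v=-7 after child 1 ≤ α → α-cutoff, skip 2
Root [α=-∞,β=+∞]: v=-6
Leaves evaluated: 8 of 11.

8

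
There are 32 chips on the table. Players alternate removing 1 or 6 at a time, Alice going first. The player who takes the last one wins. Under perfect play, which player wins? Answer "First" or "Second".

i:   0  1  2  3  4  5  6  7  8  9 10 11 12 13 14 15 16 17 18 19 20 21 22 23 24 25 26 27 28 29 30 31 32
     L  W  L  W  L  W  W  L  W  L  W  L  W  W  L  W  L  W  L  W  W  L  W  L  W  L  W  W  L  W  L  W  L
Position 32 is L, so the second player wins.

Second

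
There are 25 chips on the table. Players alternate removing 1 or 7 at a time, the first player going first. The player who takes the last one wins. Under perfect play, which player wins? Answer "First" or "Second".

Mark each pile size as W (mover wins) or L (mover loses):
i:   0  1  2  3  4  5  6  7  8  9 10 11 12 13 14 15 16 17 18 19 20 21 22 23 24 25
     L  W  L  W  L  W  L  W  L  W  L  W  L  W  L  W  L  W  L  W  L  W  L  W  L  W
Position 25 is W, so the first player wins.

First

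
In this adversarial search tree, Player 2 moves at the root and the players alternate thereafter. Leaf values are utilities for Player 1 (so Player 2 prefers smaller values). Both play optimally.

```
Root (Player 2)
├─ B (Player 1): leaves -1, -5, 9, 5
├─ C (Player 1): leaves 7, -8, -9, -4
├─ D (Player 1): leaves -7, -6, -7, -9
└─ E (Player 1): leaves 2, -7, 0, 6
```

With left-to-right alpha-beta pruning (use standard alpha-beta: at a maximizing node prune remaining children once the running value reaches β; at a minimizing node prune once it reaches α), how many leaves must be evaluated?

13

B [α=-∞,β=+∞]: v=9
C [α=-∞,β=9]: v=7
D [α=-∞,β=7]: v=-6
E [α=-∞,β=-6]: v=2 after child 1 ≥ β → β-cutoff, skip 3
Root [α=-∞,β=+∞]: v=-6
Leaves evaluated: 13 of 16.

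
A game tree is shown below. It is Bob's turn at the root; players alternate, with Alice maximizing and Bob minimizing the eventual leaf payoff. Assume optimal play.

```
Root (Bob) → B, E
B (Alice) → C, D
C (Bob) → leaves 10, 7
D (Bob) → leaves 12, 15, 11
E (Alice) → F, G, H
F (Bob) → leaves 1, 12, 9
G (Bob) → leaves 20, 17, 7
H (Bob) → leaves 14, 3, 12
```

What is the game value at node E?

7

F: min(1, 12, 9) = 1
G: min(20, 17, 7) = 7
H: min(14, 3, 12) = 3
E: max(1, 7, 3) = 7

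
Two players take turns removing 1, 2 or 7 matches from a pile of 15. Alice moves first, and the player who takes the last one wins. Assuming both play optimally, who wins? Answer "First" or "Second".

Positions where the player to move wins (W) vs loses (L):
i:   0  1  2  3  4  5  6  7  8  9 10 11 12 13 14 15
     L  W  W  L  W  W  L  W  W  L  W  W  L  W  W  L
Position 15 is L, so the second player wins.

Second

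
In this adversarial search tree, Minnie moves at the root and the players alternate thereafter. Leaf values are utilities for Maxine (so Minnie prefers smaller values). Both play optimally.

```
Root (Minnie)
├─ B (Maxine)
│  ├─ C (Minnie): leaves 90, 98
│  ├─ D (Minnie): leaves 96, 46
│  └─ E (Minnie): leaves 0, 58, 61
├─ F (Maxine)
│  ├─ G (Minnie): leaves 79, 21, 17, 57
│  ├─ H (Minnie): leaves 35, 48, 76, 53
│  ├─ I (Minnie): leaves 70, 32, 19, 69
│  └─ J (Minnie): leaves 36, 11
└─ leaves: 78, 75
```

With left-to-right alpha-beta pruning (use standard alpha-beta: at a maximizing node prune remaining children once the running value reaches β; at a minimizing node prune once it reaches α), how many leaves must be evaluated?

C [α=-∞,β=+∞]: v=90
D [α=90,β=+∞]: v=46
E [α=90,β=+∞]: v=0 after child 1 ≤ α → α-cutoff, skip 2
B [α=-∞,β=+∞]: v=90
G [α=-∞,β=90]: v=17
H [α=17,β=90]: v=35
I [α=35,β=90]: v=32 after child 2 ≤ α → α-cutoff, skip 2
J [α=35,β=90]: v=11
F [α=-∞,β=90]: v=35
Root [α=-∞,β=+∞]: v=35
Leaves evaluated: 19 of 23.

19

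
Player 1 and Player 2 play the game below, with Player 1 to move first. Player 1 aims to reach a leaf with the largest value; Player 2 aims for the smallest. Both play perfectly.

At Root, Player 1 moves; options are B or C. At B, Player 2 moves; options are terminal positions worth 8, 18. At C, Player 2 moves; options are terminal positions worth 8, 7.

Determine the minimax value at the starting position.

B (Player 2): min(8, 18) = 8
C (Player 2): min(8, 7) = 7
Root (Player 1): max(8, 7) = 8

8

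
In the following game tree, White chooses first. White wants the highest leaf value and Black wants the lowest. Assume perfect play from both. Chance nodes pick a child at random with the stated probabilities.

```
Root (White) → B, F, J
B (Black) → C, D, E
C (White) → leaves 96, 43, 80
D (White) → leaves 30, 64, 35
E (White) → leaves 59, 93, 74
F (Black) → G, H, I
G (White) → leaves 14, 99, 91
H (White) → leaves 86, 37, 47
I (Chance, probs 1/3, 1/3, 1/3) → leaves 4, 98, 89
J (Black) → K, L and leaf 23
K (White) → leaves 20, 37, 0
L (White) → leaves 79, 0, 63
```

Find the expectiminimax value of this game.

C (White): max(96, 43, 80) = 96
D (White): max(30, 64, 35) = 64
E (White): max(59, 93, 74) = 93
B (Black): min(96, 64, 93) = 64
G (White): max(14, 99, 91) = 99
H (White): max(86, 37, 47) = 86
I (Chance): 1/3·4 + 1/3·98 + 1/3·89 = 63.67
F (Black): min(99, 86, 63.67) = 63.67
K (White): max(20, 37, 0) = 37
L (White): max(79, 0, 63) = 79
J (Black): min(37, 79, 23) = 23
Root (White): max(64, 63.67, 23) = 64

64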